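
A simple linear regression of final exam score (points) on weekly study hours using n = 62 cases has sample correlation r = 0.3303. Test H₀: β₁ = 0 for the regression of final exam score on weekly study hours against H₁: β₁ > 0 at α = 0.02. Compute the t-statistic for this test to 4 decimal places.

t = r·√(n − 2)/√(1 − r²) = 0.3303·√60/√0.890902 = 2.7106.
df = n − 2 = 60.
One-sided p ≈ 0.0044, which is < 0.02, so reject H₀.
There is evidence of a linear association between weekly study hours and final exam score.

t = 2.7106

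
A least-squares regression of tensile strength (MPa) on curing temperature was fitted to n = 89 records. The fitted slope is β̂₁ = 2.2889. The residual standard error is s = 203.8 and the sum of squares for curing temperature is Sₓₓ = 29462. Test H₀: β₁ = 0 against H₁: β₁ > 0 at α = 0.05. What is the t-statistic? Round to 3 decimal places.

SE(β̂₁) = s/√Sₓₓ = 203.8/√29462 = 1.18733.
t = 2.2889 / 1.18733 = 1.928.
df = n − 2 = 87.
One-sided p ≈ 0.0286, which is < 0.05, so reject H₀.
There is evidence that the true slope on curing temperature is positive.

t = 1.928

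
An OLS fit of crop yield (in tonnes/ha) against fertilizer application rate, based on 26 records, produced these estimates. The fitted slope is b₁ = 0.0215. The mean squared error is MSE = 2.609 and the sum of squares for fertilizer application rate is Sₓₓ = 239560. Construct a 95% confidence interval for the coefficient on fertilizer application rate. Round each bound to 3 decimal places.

SE(b₁) = √(MSE/Sₓₓ) = √(2.609/239560) = 0.00330012.
df = n − 2 = 24.
t* = t_{0.025, 24} = 2.063899.
Margin = t* × SE = 2.063899 × 0.00330012 = 0.00681.
CI: 0.0215 ± 0.00681 → (0.015, 0.028).
With 95% confidence, each one-unit increase in fertilizer application rate is associated with a change of between 0.015 and 0.028 tonnes/ha in crop yield.

(0.015, 0.028)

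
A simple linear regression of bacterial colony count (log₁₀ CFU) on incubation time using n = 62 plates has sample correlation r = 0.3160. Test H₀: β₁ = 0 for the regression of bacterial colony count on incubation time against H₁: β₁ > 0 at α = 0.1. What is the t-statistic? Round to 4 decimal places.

t = r·√(n − 2)/√(1 − r²) = 0.3160·√60/√0.900144 = 2.5799.
df = n − 2 = 60.
One-sided p ≈ 0.0062, which is < 0.1, so reject H₀.
There is evidence of a linear association between incubation time and bacterial colony count.

t = 2.5799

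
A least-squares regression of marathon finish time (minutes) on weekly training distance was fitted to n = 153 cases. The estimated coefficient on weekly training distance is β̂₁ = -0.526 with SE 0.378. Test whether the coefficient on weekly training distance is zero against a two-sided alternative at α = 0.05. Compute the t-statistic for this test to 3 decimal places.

H₀: β₁ = 0 vs H₁: β₁ ≠ 0.
t = (β̂₁ − β₁⁰)/SE = -0.526 / 0.378 = -1.392.
df = n − 2 = 153 − 2 = 151.
Two-sided p ≈ 0.1661, which is ≥ 0.05, so fail to reject H₀.
The data do not give significant evidence of an association between weekly training distance and marathon finish time.

t = -1.392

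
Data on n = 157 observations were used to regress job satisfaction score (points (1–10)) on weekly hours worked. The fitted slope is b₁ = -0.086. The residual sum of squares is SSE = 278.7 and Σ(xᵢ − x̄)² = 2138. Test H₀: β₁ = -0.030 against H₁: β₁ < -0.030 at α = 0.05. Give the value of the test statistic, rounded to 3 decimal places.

t = -1.931

MSE = SSE/(n − 2) = 278.7/155 = 1.79806.
SE(b₁) = √(MSE/Sₓₓ) = √(1.79806/2138) = 0.0290001.
t = (-0.086 − (-0.030)) / 0.0290001 = -1.931.
df = n − 2 = 155.
One-sided p ≈ 0.0277, which is < 0.05, so reject H₀.
There is evidence that the true slope on weekly hours worked is below -0.030 points (1–10) per unit.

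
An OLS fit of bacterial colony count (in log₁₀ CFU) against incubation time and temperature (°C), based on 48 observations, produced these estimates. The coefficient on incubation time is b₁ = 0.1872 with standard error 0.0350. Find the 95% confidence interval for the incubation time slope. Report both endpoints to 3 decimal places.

df = n − k − 1 = 48 − 2 − 1 = 45.
t* = t_{0.025, 45} = 2.014103.
Margin = t* × SE = 2.014103 × 0.0350 = 0.07049.
CI: 0.1872 ± 0.07049 → (0.117, 0.258).
With 95% confidence, each one-unit increase in incubation time is associated with a change of between 0.117 and 0.258 log₁₀ CFU in bacterial colony count, holding the other predictors fixed.

(0.117, 0.258)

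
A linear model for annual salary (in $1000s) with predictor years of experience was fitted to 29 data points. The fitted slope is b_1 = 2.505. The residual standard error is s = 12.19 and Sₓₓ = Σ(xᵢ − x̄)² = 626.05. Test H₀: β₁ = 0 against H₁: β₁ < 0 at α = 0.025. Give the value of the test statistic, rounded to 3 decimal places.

t = 5.142

SE(b_1) = s/√Sₓₓ = 12.19/√626.05 = 0.487191.
t = 2.505 / 0.487191 = 5.142.
df = n − 2 = 27.
One-sided p ≈ 1.0000, which is ≥ 0.025, so fail to reject H₀.
The data do not give significant evidence that the true slope on years of experience is negative.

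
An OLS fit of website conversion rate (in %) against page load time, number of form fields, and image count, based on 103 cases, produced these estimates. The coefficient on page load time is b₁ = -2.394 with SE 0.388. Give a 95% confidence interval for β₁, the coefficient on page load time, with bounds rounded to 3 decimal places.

(-3.164, -1.624)

df = n − k − 1 = 103 − 3 − 1 = 99.
t* = t_{0.025, 99} = 1.984217.
Margin = t* × SE = 1.984217 × 0.388 = 0.76988.
CI: -2.394 ± 0.76988 → (-3.164, -1.624).
With 95% confidence, each one-unit increase in page load time is associated with a change of between -3.164 and -1.624 % in website conversion rate, holding the other predictors fixed.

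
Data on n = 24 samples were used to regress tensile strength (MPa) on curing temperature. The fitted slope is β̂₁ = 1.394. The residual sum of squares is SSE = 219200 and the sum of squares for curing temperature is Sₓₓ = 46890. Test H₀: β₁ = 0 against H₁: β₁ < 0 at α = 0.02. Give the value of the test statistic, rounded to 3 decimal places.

t = 3.024

MSE = SSE/(n − 2) = 219200/22 = 9963.64.
SE(β̂₁) = √(MSE/Sₓₓ) = √(9963.64/46890) = 0.460966.
t = 1.394 / 0.460966 = 3.024.
df = n − 2 = 22.
One-sided p ≈ 0.9969, which is ≥ 0.02, so fail to reject H₀.
The data do not give significant evidence that the true slope on curing temperature is negative.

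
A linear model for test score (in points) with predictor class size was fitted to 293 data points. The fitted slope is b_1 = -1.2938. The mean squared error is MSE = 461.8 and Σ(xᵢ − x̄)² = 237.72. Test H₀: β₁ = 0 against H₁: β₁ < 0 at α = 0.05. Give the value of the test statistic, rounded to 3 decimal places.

t = -0.928

SE(b_1) = √(MSE/Sₓₓ) = √(461.8/237.72) = 1.39378.
t = -1.2938 / 1.39378 = -0.928.
df = n − 2 = 291.
One-sided p ≈ 0.1770, which is ≥ 0.05, so fail to reject H₀.
The data do not give significant evidence that the true slope on class size is negative.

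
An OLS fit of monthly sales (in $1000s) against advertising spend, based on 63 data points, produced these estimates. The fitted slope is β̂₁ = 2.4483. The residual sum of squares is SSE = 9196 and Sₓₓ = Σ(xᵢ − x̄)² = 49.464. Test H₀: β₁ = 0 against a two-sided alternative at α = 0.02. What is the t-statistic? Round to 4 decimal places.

MSE = SSE/(n − 2) = 9196/61 = 150.754.
SE(β̂₁) = √(MSE/Sₓₓ) = √(150.754/49.464) = 1.74578.
t = 2.4483 / 1.74578 = 1.4024.
df = n − 2 = 61.
Two-sided p ≈ 0.1659, which is ≥ 0.02, so fail to reject H₀.
The data do not give significant evidence of an association between advertising spend and monthly sales.

t = 1.4024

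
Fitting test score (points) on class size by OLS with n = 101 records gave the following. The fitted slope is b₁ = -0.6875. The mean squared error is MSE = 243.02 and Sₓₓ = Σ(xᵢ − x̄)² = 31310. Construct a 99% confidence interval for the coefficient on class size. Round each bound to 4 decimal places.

(-0.9189, -0.4561)

SE(b₁) = √(MSE/Sₓₓ) = √(243.02/31310) = 0.0881007.
df = n − 2 = 99.
t* = t_{0.005, 99} = 2.626405.
Margin = t* × SE = 2.626405 × 0.0881007 = 0.231388.
CI: -0.6875 ± 0.231388 → (-0.9189, -0.4561).
With 99% confidence, each one-unit increase in class size is associated with a change of between -0.9189 and -0.4561 points in test score.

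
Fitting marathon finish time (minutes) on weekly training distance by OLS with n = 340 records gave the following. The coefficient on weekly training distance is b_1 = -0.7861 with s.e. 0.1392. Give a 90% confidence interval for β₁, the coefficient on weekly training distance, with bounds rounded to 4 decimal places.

(-1.0157, -0.5565)

df = n − 2 = 340 − 2 = 338.
t* = t_{0.05, 338} = 1.649374.
Margin = t* × SE = 1.649374 × 0.1392 = 0.229593.
CI: -0.7861 ± 0.229593 → (-1.0157, -0.5565).
With 90% confidence, each one-unit increase in weekly training distance is associated with a change of between -1.0157 and -0.5565 minutes in marathon finish time.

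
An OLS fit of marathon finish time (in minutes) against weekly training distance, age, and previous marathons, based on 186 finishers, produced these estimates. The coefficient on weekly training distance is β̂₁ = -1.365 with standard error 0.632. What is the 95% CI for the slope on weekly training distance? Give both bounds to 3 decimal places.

(-2.612, -0.118)

df = n − k − 1 = 186 − 3 − 1 = 182.
t* = t_{0.025, 182} = 1.973084.
Margin = t* × SE = 1.973084 × 0.632 = 1.24699.
CI: -1.365 ± 1.24699 → (-2.612, -0.118).
With 95% confidence, each one-unit increase in weekly training distance is associated with a change of between -2.612 and -0.118 minutes in marathon finish time, holding the other predictors fixed.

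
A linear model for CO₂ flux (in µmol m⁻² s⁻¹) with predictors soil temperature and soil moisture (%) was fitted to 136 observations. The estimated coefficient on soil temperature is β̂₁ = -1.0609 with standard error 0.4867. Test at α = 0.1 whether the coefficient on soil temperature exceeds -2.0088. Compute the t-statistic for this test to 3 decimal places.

H₀: β₁ = -2.0088 vs H₁: β₁ > -2.0088.
t = (β̂₁ − β₁⁰)/SE = (-1.0609 − (-2.0088)) / 0.4867 = 1.948.
df = n − k − 1 = 136 − 2 − 1 = 133.
One-sided p ≈ 0.0268, which is < 0.1, so reject H₀.
There is evidence that the true slope on soil temperature exceeds -2.0088 µmol m⁻² s⁻¹ per unit, holding the other predictors fixed.

t = 1.948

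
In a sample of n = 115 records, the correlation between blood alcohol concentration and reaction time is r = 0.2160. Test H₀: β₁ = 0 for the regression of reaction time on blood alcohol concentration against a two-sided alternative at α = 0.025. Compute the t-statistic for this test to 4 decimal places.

t = r·√(n − 2)/√(1 − r²) = 0.2160·√113/√0.953344 = 2.3516.
df = n − 2 = 113.
Two-sided p ≈ 0.0204, which is < 0.025, so reject H₀.
There is evidence of a linear association between blood alcohol concentration and reaction time.

t = 2.3516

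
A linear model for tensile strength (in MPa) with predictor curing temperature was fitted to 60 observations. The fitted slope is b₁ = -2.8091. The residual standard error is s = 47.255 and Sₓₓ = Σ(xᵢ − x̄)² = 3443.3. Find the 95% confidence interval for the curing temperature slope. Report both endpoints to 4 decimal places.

(-4.4211, -1.1971)

SE(b₁) = s/√Sₓₓ = 47.255/√3443.3 = 0.805305.
df = n − 2 = 58.
t* = t_{0.025, 58} = 2.001717.
Margin = t* × SE = 2.001717 × 0.805305 = 1.611993.
CI: -2.8091 ± 1.611993 → (-4.4211, -1.1971).
With 95% confidence, each one-unit increase in curing temperature is associated with a change of between -4.4211 and -1.1971 MPa in tensile strength.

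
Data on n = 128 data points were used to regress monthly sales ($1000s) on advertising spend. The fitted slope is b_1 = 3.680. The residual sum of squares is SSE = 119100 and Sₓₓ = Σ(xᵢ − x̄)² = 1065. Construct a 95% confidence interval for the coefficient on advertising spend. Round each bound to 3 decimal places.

(1.816, 5.544)

MSE = SSE/(n − 2) = 119100/126 = 945.238.
SE(b_1) = √(MSE/Sₓₓ) = √(945.238/1065) = 0.942097.
df = n − 2 = 126.
t* = t_{0.025, 126} = 1.978971.
Margin = t* × SE = 1.978971 × 0.942097 = 1.86438.
CI: 3.680 ± 1.86438 → (1.816, 5.544).
With 95% confidence, each one-unit increase in advertising spend is associated with a change of between 1.816 and 5.544 $1000s in monthly sales.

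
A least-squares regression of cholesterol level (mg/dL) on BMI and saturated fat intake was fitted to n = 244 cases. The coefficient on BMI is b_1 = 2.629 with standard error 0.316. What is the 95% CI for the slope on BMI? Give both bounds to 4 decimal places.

(2.0065, 3.2515)

df = n − k − 1 = 244 − 2 − 1 = 241.
t* = t_{0.025, 241} = 1.969856.
Margin = t* × SE = 1.969856 × 0.316 = 0.622475.
CI: 2.629 ± 0.622475 → (2.0065, 3.2515).
With 95% confidence, each one-unit increase in BMI is associated with a change of between 2.0065 and 3.2515 mg/dL in cholesterol level, holding the other predictors fixed.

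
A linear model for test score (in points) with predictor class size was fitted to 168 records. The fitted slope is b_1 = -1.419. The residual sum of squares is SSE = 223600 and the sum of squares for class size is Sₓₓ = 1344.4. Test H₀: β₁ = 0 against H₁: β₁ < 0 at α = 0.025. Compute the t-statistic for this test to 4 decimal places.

MSE = SSE/(n − 2) = 223600/166 = 1346.99.
SE(b_1) = √(MSE/Sₓₓ) = √(1346.99/1344.4) = 1.00096.
t = -1.419 / 1.00096 = -1.4176.
df = n − 2 = 166.
One-sided p ≈ 0.0791, which is ≥ 0.025, so fail to reject H₀.
The data do not give significant evidence that the true slope on class size is negative.

t = -1.4176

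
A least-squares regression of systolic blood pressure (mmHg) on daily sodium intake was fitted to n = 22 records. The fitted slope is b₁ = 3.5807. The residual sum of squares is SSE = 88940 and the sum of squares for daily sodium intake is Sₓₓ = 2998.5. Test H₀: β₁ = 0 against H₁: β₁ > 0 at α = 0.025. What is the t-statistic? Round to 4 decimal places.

t = 2.9403

MSE = SSE/(n − 2) = 88940/20 = 4447.
SE(b₁) = √(MSE/Sₓₓ) = √(4447/2998.5) = 1.21782.
t = 3.5807 / 1.21782 = 2.9403.
df = n − 2 = 20.
One-sided p ≈ 0.0040, which is < 0.025, so reject H₀.
There is evidence that the true slope on daily sodium intake is positive.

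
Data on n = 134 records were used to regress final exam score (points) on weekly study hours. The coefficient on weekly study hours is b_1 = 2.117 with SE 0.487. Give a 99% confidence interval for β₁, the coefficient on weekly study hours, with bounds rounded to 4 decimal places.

(0.8442, 3.3898)

df = n − 2 = 134 − 2 = 132.
t* = t_{0.005, 132} = 2.613588.
Margin = t* × SE = 2.613588 × 0.487 = 1.272817.
CI: 2.117 ± 1.272817 → (0.8442, 3.3898).
With 99% confidence, each one-unit increase in weekly study hours is associated with a change of between 0.8442 and 3.3898 points in final exam score.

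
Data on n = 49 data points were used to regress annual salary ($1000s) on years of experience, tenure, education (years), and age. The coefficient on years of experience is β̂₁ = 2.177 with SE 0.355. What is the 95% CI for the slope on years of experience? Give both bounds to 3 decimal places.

df = n − k − 1 = 49 − 4 − 1 = 44.
t* = t_{0.025, 44} = 2.015368.
Margin = t* × SE = 2.015368 × 0.355 = 0.71546.
CI: 2.177 ± 0.71546 → (1.462, 2.892).
With 95% confidence, each one-unit increase in years of experience is associated with a change of between 1.462 and 2.892 $1000s in annual salary, holding the other predictors fixed.

(1.462, 2.892)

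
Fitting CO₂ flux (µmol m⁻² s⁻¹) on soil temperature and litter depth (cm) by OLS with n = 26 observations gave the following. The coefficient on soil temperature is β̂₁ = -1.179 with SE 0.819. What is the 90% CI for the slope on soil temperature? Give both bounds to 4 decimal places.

(-2.5827, 0.2247)

df = n − k − 1 = 26 − 2 − 1 = 23.
t* = t_{0.05, 23} = 1.713872.
Margin = t* × SE = 1.713872 × 0.819 = 1.403661.
CI: -1.179 ± 1.403661 → (-2.5827, 0.2247).
With 90% confidence, each one-unit increase in soil temperature is associated with a change of between -2.5827 and 0.2247 µmol m⁻² s⁻¹ in CO₂ flux, holding the other predictors fixed.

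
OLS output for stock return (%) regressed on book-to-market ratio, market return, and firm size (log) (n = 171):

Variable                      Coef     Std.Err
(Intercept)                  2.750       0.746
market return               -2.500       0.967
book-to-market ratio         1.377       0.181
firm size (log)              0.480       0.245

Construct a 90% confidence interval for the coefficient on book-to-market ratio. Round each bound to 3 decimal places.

(1.078, 1.676)

Read off: b = 1.377, SE = 0.181 for book-to-market ratio.
df = n − k − 1 = 171 − 3 − 1 = 167.
t* = t_{0.05, 167} = 1.654029.
Margin = t* × SE = 1.654029 × 0.181 = 0.29938.
CI: 1.377 ± 0.29938 → (1.078, 1.676).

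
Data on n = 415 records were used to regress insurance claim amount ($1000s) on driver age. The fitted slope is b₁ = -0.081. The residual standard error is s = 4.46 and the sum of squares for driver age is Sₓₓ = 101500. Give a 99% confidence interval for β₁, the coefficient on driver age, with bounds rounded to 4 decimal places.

SE(b₁) = s/√Sₓₓ = 4.46/√101500 = 0.0139992.
df = n − 2 = 413.
t* = t_{0.005, 413} = 2.587786.
Margin = t* × SE = 2.587786 × 0.0139992 = 0.036227.
CI: -0.081 ± 0.036227 → (-0.1172, -0.0448).
With 99% confidence, each one-unit increase in driver age is associated with a change of between -0.1172 and -0.0448 $1000s in insurance claim amount.

(-0.1172, -0.0448)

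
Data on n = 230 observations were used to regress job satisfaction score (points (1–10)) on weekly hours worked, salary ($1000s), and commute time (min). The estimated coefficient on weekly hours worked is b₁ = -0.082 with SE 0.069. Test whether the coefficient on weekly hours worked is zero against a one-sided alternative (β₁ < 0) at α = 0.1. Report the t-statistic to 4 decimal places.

H₀: β₁ = 0 vs H₁: β₁ < 0.
t = (b₁ − β₁⁰)/SE = -0.082 / 0.069 = -1.1884.
df = n − k − 1 = 230 − 3 − 1 = 226.
One-sided p ≈ 0.1180, which is ≥ 0.1, so fail to reject H₀.
The data do not give significant evidence that the true slope on weekly hours worked is negative, holding the other predictors fixed.

t = -1.1884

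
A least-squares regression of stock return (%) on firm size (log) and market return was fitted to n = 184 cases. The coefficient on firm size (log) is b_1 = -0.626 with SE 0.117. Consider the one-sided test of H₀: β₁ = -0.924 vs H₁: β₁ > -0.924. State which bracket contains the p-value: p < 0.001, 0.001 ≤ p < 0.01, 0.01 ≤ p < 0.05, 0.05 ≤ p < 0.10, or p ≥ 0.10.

0.001 ≤ p < 0.01

t = (-0.626 − (-0.924)) / 0.117 = 2.547.
df = n − k − 1 = 184 − 2 − 1 = 181.
One-sided p = P(T_{181} > t) ≈ 0.0058.
So 0.001 ≤ p < 0.01.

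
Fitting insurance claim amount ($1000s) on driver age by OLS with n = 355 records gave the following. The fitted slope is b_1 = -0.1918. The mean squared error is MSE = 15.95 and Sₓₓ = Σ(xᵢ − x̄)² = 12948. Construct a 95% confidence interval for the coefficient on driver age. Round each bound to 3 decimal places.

SE(b_1) = √(MSE/Sₓₓ) = √(15.95/12948) = 0.0350977.
df = n − 2 = 353.
t* = t_{0.025, 353} = 1.966707.
Margin = t* × SE = 1.966707 × 0.0350977 = 0.06903.
CI: -0.1918 ± 0.06903 → (-0.261, -0.123).
With 95% confidence, each one-unit increase in driver age is associated with a change of between -0.261 and -0.123 $1000s in insurance claim amount.

(-0.261, -0.123)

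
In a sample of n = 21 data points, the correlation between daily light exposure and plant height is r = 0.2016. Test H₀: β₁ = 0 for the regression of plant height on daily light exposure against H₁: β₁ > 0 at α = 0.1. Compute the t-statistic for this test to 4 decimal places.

t = r·√(n − 2)/√(1 − r²) = 0.2016·√19/√0.959357 = 0.8972.
df = n − 2 = 19.
One-sided p ≈ 0.1904, which is ≥ 0.1, so fail to reject H₀.
The data do not give significant evidence of a linear association between daily light exposure and plant height.

t = 0.8972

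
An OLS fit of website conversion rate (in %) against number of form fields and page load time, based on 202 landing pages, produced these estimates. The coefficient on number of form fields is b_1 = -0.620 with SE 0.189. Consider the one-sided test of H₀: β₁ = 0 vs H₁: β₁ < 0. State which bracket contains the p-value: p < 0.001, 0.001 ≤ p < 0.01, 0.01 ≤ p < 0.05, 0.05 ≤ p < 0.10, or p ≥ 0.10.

t = -0.620 / 0.189 = -3.280.
df = n − k − 1 = 202 − 2 − 1 = 199.
One-sided p = P(T_{199} < t) ≈ 0.0006.
So p < 0.001.

p < 0.001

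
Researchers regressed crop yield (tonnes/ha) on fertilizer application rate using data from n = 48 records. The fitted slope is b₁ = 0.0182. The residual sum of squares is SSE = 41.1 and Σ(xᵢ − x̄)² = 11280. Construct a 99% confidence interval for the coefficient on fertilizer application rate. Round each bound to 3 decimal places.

(-0.006, 0.042)

MSE = SSE/(n − 2) = 41.1/46 = 0.893478.
SE(b₁) = √(MSE/Sₓₓ) = √(0.893478/11280) = 0.00889995.
df = n − 2 = 46.
t* = t_{0.005, 46} = 2.687013.
Margin = t* × SE = 2.687013 × 0.00889995 = 0.02391.
CI: 0.0182 ± 0.02391 → (-0.006, 0.042).
With 99% confidence, each one-unit increase in fertilizer application rate is associated with a change of between -0.006 and 0.042 tonnes/ha in crop yield.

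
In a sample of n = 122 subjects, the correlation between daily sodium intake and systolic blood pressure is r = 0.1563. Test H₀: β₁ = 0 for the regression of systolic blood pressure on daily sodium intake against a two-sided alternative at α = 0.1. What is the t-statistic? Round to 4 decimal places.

t = 1.7335

t = r·√(n − 2)/√(1 − r²) = 0.1563·√120/√0.97557 = 1.7335.
df = n − 2 = 120.
Two-sided p ≈ 0.0856, which is < 0.1, so reject H₀.
There is evidence of a linear association between daily sodium intake and systolic blood pressure.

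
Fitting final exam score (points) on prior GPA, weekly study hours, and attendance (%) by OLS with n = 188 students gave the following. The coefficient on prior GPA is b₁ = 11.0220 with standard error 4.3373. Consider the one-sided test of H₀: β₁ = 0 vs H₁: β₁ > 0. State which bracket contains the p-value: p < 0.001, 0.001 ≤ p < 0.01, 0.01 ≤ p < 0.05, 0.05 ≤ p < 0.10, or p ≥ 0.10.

0.001 ≤ p < 0.01

t = 11.0220 / 4.3373 = 2.541.
df = n − k − 1 = 188 − 3 − 1 = 184.
One-sided p = P(T_{184} > t) ≈ 0.0059.
So 0.001 ≤ p < 0.01.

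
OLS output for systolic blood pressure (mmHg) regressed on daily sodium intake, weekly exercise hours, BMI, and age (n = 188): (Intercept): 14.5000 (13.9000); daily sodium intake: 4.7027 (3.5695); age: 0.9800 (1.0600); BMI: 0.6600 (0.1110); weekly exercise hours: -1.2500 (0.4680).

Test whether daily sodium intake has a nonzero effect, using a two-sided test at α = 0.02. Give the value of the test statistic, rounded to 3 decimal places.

Read off: b = 4.7027, SE = 3.5695 for daily sodium intake.
H₀: β₁ = 0 vs H₁: β₁ ≠ 0.
t = 4.7027 / 3.5695 = 1.317.
df = n − k − 1 = 188 − 4 − 1 = 183.
Two-sided p ≈ 0.1893, which is ≥ 0.02, so fail to reject H₀.
The data do not give significant evidence of an association between daily sodium intake and systolic blood pressure, after adjusting for the other predictors.

t = 1.317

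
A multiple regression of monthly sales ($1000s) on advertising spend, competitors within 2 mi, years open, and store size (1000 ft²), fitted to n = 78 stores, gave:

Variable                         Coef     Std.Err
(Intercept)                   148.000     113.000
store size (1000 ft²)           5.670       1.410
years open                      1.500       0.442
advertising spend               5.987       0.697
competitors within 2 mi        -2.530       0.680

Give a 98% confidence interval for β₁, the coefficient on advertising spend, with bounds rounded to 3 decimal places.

(4.329, 7.645)

Read off: b = 5.987, SE = 0.697 for advertising spend.
df = n − k − 1 = 78 − 4 − 1 = 73.
t* = t_{0.01, 73} = 2.378522.
Margin = t* × SE = 2.378522 × 0.697 = 1.65783.
CI: 5.987 ± 1.65783 → (4.329, 7.645).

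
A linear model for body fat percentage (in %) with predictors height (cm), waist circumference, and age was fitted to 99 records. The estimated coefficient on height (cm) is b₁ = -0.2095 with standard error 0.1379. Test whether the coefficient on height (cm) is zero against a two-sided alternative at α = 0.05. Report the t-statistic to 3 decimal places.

H₀: β₁ = 0 vs H₁: β₁ ≠ 0.
t = (b₁ − β₁⁰)/SE = -0.2095 / 0.1379 = -1.519.
df = n − k − 1 = 99 − 3 − 1 = 95.
Two-sided p ≈ 0.1320, which is ≥ 0.05, so fail to reject H₀.
The data do not give significant evidence of an association between height (cm) and body fat percentage, after adjusting for the other predictors.

t = -1.519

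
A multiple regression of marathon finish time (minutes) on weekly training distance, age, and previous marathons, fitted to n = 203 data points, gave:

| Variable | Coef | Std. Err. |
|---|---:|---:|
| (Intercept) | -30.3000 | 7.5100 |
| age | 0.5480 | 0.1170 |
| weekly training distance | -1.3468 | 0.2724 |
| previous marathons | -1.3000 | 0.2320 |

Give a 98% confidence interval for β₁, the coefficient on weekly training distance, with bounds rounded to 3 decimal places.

Read off: b = -1.3468, SE = 0.2724 for weekly training distance.
df = n − k − 1 = 203 − 3 − 1 = 199.
t* = t_{0.01, 199} = 2.345232.
Margin = t* × SE = 2.345232 × 0.2724 = 0.63884.
CI: -1.3468 ± 0.63884 → (-1.986, -0.708).

(-1.986, -0.708)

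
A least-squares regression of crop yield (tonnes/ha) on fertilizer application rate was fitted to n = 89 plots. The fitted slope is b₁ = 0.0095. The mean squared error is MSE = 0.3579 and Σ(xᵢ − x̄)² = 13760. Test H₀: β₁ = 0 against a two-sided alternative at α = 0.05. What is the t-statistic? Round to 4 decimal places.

t = 1.8627

SE(b₁) = √(MSE/Sₓₓ) = √(0.3579/13760) = 0.00510002.
t = 0.0095 / 0.00510002 = 1.8627.
df = n − 2 = 87.
Two-sided p ≈ 0.0659, which is ≥ 0.05, so fail to reject H₀.
The data do not give significant evidence of an association between fertilizer application rate and crop yield.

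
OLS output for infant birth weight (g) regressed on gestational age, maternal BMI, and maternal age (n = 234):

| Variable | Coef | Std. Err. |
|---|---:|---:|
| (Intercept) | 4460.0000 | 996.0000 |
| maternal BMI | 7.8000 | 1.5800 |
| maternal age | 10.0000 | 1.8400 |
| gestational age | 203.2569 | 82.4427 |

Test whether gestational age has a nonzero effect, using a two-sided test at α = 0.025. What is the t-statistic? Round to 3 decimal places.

t = 2.465

Read off: b = 203.2569, SE = 82.4427 for gestational age.
H₀: β₁ = 0 vs H₁: β₁ ≠ 0.
t = 203.2569 / 82.4427 = 2.465.
df = n − k − 1 = 234 − 3 − 1 = 230.
Two-sided p ≈ 0.0144, which is < 0.025, so reject H₀.
There is evidence that gestational age is associated with infant birth weight, holding the other predictors fixed.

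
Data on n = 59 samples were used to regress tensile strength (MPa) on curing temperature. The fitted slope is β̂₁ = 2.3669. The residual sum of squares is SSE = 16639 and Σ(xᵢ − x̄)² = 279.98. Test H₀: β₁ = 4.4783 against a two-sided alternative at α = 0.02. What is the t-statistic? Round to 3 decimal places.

t = -2.068

MSE = SSE/(n − 2) = 16639/57 = 291.912.
SE(β̂₁) = √(MSE/Sₓₓ) = √(291.912/279.98) = 1.02109.
t = (2.3669 − 4.4783) / 1.02109 = -2.068.
df = n − 2 = 57.
Two-sided p ≈ 0.0432, which is ≥ 0.02, so fail to reject H₀.
The data are consistent with a true slope of 4.4783 MPa per unit of curing temperature.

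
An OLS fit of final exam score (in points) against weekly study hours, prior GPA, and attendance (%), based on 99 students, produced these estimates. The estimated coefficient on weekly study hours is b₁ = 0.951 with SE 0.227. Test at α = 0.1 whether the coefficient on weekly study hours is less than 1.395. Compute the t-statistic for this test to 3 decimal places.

t = -1.956

H₀: β₁ = 1.395 vs H₁: β₁ < 1.395.
t = (b₁ − β₁⁰)/SE = (0.951 − 1.395) / 0.227 = -1.956.
df = n − k − 1 = 99 − 3 − 1 = 95.
One-sided p ≈ 0.0267, which is < 0.1, so reject H₀.
There is evidence that the true slope on weekly study hours is below 1.395 points per unit, holding the other predictors fixed.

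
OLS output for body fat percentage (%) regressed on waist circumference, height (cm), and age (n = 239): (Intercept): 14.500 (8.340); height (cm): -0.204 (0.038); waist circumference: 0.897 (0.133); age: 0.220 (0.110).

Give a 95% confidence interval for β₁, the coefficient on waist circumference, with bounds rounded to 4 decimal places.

Read off: b = 0.897, SE = 0.133 for waist circumference.
df = n − k − 1 = 239 − 3 − 1 = 235.
t* = t_{0.025, 235} = 1.97011.
Margin = t* × SE = 1.97011 × 0.133 = 0.262025.
CI: 0.897 ± 0.262025 → (0.6350, 1.1590).

(0.6350, 1.1590)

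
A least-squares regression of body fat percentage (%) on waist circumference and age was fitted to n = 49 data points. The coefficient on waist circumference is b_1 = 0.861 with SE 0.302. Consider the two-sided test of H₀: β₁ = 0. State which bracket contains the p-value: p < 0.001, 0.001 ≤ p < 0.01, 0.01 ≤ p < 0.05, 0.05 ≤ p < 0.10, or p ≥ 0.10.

0.001 ≤ p < 0.01

t = 0.861 / 0.302 = 2.851.
df = n − k − 1 = 49 − 2 − 1 = 46.
Two-sided p = 2·P(T_{46} > |t|) ≈ 0.0065.
So 0.001 ≤ p < 0.01.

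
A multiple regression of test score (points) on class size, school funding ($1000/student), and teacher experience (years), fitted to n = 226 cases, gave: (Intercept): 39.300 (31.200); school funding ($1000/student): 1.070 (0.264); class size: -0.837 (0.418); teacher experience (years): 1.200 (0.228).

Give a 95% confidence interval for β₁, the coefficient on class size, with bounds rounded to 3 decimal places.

(-1.661, -0.013)

Read off: b = -0.837, SE = 0.418 for class size.
df = n − k − 1 = 226 − 3 − 1 = 222.
t* = t_{0.025, 222} = 1.970707.
Margin = t* × SE = 1.970707 × 0.418 = 0.82376.
CI: -0.837 ± 0.82376 → (-1.661, -0.013).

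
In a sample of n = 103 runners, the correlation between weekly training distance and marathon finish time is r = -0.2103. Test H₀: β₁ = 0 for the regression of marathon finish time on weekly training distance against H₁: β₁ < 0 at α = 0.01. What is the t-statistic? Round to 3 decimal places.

t = -2.162

t = r·√(n − 2)/√(1 − r²) = -0.2103·√101/√0.955774 = -2.162.
df = n − 2 = 101.
One-sided p ≈ 0.0165, which is ≥ 0.01, so fail to reject H₀.
The data do not give significant evidence of a linear association between weekly training distance and marathon finish time.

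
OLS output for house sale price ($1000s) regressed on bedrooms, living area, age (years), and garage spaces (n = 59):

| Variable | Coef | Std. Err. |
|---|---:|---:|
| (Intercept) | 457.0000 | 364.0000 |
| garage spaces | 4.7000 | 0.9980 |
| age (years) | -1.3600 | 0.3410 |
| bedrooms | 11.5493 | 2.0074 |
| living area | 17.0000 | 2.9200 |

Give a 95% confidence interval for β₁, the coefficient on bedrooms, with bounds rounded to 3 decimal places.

Read off: b = 11.5493, SE = 2.0074 for bedrooms.
df = n − k − 1 = 59 − 4 − 1 = 54.
t* = t_{0.025, 54} = 2.004879.
Margin = t* × SE = 2.004879 × 2.0074 = 4.02459.
CI: 11.5493 ± 4.02459 → (7.525, 15.574).

(7.525, 15.574)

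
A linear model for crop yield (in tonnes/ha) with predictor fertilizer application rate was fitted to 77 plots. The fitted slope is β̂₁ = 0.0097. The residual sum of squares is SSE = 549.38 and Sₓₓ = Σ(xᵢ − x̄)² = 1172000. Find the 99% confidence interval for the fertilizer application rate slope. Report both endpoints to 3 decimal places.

MSE = SSE/(n − 2) = 549.38/75 = 7.32507.
SE(β̂₁) = √(MSE/Sₓₓ) = √(7.32507/1172000) = 0.00250001.
df = n − 2 = 75.
t* = t_{0.005, 75} = 2.642983.
Margin = t* × SE = 2.642983 × 0.00250001 = 0.00661.
CI: 0.0097 ± 0.00661 → (0.003, 0.016).
With 99% confidence, each one-unit increase in fertilizer application rate is associated with a change of between 0.003 and 0.016 tonnes/ha in crop yield.

(0.003, 0.016)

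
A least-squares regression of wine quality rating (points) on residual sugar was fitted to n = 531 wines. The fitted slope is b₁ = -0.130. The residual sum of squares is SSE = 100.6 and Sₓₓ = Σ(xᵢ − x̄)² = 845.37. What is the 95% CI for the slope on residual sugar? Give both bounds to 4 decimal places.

MSE = SSE/(n − 2) = 100.6/529 = 0.19017.
SE(b₁) = √(MSE/Sₓₓ) = √(0.19017/845.37) = 0.0149985.
df = n − 2 = 529.
t* = t_{0.025, 529} = 1.964459.
Margin = t* × SE = 1.964459 × 0.0149985 = 0.029464.
CI: -0.130 ± 0.029464 → (-0.1595, -0.1005).
With 95% confidence, each one-unit increase in residual sugar is associated with a change of between -0.1595 and -0.1005 points in wine quality rating.

(-0.1595, -0.1005)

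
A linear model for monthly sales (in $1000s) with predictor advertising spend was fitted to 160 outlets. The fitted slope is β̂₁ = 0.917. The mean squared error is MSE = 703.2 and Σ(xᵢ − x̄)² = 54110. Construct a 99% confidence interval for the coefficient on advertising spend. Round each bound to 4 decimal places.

(0.6198, 1.2142)

SE(β̂₁) = √(MSE/Sₓₓ) = √(703.2/54110) = 0.113999.
df = n − 2 = 158.
t* = t_{0.005, 158} = 2.607304.
Margin = t* × SE = 2.607304 × 0.113999 = 0.297230.
CI: 0.917 ± 0.297230 → (0.6198, 1.2142).
With 99% confidence, each one-unit increase in advertising spend is associated with a change of between 0.6198 and 1.2142 $1000s in monthly sales.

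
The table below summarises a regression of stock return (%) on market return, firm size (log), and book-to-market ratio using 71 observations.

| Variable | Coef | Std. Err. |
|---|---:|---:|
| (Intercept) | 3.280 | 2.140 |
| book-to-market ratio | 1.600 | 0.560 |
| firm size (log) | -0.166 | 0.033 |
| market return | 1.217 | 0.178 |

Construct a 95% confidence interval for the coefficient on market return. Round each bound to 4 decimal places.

(0.8617, 1.5723)

Read off: b = 1.217, SE = 0.178 for market return.
df = n − k − 1 = 71 − 3 − 1 = 67.
t* = t_{0.025, 67} = 1.996008.
Margin = t* × SE = 1.996008 × 0.178 = 0.355289.
CI: 1.217 ± 0.355289 → (0.8617, 1.5723).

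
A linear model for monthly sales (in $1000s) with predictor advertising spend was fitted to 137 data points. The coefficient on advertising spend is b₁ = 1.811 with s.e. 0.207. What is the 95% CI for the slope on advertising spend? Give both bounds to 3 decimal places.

(1.402, 2.220)

df = n − 2 = 137 − 2 = 135.
t* = t_{0.025, 135} = 1.977692.
Margin = t* × SE = 1.977692 × 0.207 = 0.40938.
CI: 1.811 ± 0.40938 → (1.402, 2.220).
With 95% confidence, each one-unit increase in advertising spend is associated with a change of between 1.402 and 2.220 $1000s in monthly sales.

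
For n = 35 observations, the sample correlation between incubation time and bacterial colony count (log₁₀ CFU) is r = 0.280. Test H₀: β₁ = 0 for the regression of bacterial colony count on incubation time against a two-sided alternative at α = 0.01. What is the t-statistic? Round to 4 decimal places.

t = r·√(n − 2)/√(1 − r²) = 0.280·√33/√0.9216 = 1.6755.
df = n − 2 = 33.
Two-sided p ≈ 0.1033, which is ≥ 0.01, so fail to reject H₀.
The data do not give significant evidence of a linear association between incubation time and bacterial colony count.

t = 1.6755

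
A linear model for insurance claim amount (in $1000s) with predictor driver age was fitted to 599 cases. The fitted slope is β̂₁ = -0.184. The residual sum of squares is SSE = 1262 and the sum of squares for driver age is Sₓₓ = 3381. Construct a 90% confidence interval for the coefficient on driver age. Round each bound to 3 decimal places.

MSE = SSE/(n − 2) = 1262/597 = 2.1139.
SE(β̂₁) = √(MSE/Sₓₓ) = √(2.1139/3381) = 0.0250046.
df = n − 2 = 597.
t* = t_{0.05, 597} = 1.64741.
Margin = t* × SE = 1.64741 × 0.0250046 = 0.04119.
CI: -0.184 ± 0.04119 → (-0.225, -0.143).
With 90% confidence, each one-unit increase in driver age is associated with a change of between -0.225 and -0.143 $1000s in insurance claim amount.

(-0.225, -0.143)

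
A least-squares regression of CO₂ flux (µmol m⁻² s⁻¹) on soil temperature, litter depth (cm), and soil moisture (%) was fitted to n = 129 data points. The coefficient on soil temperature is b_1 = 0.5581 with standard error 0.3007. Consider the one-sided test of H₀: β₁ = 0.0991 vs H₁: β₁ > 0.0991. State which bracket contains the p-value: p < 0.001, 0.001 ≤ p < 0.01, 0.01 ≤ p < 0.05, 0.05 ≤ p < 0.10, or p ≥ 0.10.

0.05 ≤ p < 0.10

t = (0.5581 − 0.0991) / 0.3007 = 1.526.
df = n − k − 1 = 129 − 3 − 1 = 125.
One-sided p = P(T_{125} > t) ≈ 0.0647.
So 0.05 ≤ p < 0.10.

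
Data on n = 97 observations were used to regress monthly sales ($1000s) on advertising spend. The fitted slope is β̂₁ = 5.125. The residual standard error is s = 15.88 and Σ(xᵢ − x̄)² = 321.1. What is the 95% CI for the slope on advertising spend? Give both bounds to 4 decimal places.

(3.3657, 6.8843)

SE(β̂₁) = s/√Sₓₓ = 15.88/√321.1 = 0.886197.
df = n − 2 = 95.
t* = t_{0.025, 95} = 1.985251.
Margin = t* × SE = 1.985251 × 0.886197 = 1.759324.
CI: 5.125 ± 1.759324 → (3.3657, 6.8843).
With 95% confidence, each one-unit increase in advertising spend is associated with a change of between 3.3657 and 6.8843 $1000s in monthly sales.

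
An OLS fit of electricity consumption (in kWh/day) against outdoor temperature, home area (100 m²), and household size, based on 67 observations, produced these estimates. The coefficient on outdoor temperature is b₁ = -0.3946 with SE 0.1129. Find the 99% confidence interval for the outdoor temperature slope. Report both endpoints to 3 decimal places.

df = n − k − 1 = 67 − 3 − 1 = 63.
t* = t_{0.005, 63} = 2.656145.
Margin = t* × SE = 2.656145 × 0.1129 = 0.29988.
CI: -0.3946 ± 0.29988 → (-0.694, -0.095).
With 99% confidence, each one-unit increase in outdoor temperature is associated with a change of between -0.694 and -0.095 kWh/day in electricity consumption, holding the other predictors fixed.

(-0.694, -0.095)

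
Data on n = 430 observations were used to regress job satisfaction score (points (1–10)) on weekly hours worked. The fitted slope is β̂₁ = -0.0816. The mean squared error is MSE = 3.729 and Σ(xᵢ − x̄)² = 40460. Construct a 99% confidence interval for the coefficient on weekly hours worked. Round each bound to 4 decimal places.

SE(β̂₁) = √(MSE/Sₓₓ) = √(3.729/40460) = 0.00960027.
df = n − 2 = 428.
t* = t_{0.005, 428} = 2.587365.
Margin = t* × SE = 2.587365 × 0.00960027 = 0.024839.
CI: -0.0816 ± 0.024839 → (-0.1064, -0.0568).
With 99% confidence, each one-unit increase in weekly hours worked is associated with a change of between -0.1064 and -0.0568 points (1–10) in job satisfaction score.

(-0.1064, -0.0568)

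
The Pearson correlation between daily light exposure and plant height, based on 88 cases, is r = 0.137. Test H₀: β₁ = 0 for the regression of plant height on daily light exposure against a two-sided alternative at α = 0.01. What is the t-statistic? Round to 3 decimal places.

t = r·√(n − 2)/√(1 − r²) = 0.137·√86/√0.981231 = 1.283.
df = n − 2 = 86.
Two-sided p ≈ 0.2031, which is ≥ 0.01, so fail to reject H₀.
The data do not give significant evidence of a linear association between daily light exposure and plant height.

t = 1.283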